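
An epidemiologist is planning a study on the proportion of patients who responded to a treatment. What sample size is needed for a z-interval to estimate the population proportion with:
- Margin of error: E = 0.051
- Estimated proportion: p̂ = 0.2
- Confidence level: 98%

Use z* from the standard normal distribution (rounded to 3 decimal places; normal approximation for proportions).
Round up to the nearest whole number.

Using z* for proportion z-interval (normal approximation).

For 98% confidence, z* = 2.326 (from standard normal table)

Sample size formula for proportion z-interval: n = z*²p̂(1-p̂)/E²

n = 2.326² × 0.2 × 0.8 / 0.051²
  = 5.410276 × 0.16 / 0.002601
  = 332.8121

Round up to the nearest whole number: n = 333

333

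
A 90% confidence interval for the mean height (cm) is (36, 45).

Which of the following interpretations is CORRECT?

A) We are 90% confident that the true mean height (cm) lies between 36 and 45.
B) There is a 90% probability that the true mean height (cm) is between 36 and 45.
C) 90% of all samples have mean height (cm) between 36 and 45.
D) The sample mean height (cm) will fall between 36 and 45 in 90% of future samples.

A confidence interval represents our confidence in the procedure, not a probability statement about the parameter.

Key concept: If we repeated this sampling process many times and computed a 90% CI each time, about 90% of those intervals would contain the true population parameter.

For this specific interval (36, 45):
- Midpoint (point estimate): 40.5
- Margin of error: 4.5

The correct interpretation is the one stating confidence that the true parameter lies in the interval — option A.

A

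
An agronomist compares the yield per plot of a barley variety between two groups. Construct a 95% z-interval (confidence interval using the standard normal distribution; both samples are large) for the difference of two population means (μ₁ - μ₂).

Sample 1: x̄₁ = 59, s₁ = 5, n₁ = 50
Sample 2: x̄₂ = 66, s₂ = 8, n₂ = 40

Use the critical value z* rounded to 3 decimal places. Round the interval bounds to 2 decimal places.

Both samples are large (n₁ = 50 ≥ 30, n₂ = 40 ≥ 30), so a z-interval for the difference of means applies.

Point estimate: x̄₁ - x̄₂ = 59 - 66 = -7

Standard error: SE = √(s₁²/n₁ + s₂²/n₂)
= √(5²/50 + 8²/40)
= √(0.500000 + 1.600000)
= 1.449138

For 95% confidence, z* = 1.96 (from standard normal table)
Margin of error: E = z* × SE = 1.96 × 1.449138 = 2.8403

Z-interval: (x̄₁ - x̄₂) ± E = -7 ± 2.8403 = (-9.8403, -4.1597)

Rounded to 2 decimal places:

(-9.84, -4.16)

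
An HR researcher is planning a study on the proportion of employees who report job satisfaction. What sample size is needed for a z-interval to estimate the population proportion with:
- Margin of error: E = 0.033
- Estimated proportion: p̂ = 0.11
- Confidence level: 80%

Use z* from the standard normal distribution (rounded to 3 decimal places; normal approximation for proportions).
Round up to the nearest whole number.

Using z* for proportion z-interval (normal approximation).

For 80% confidence, z* = 1.282 (from standard normal table)

Sample size formula for proportion z-interval: n = z*²p̂(1-p̂)/E²

n = 1.282² × 0.11 × 0.89 / 0.033²
  = 1.643524 × 0.0979 / 0.001089
  = 147.7511

Round up to the nearest whole number: n = 148

148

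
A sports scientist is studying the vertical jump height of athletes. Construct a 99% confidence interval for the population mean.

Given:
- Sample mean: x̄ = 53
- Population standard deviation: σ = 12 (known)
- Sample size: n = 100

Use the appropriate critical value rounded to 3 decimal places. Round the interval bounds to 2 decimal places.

The population standard deviation σ is known, so use a z-interval (standard normal critical value).

For 99% confidence, z* = 2.576 (from standard normal table)

Standard error: SE = σ/√n = 12/√100 = 1.200000

Margin of error: E = z* × SE = 2.576 × 1.200000 = 3.0912

Z-interval: x̄ ± E = 53 ± 3.0912 = (49.9088, 56.0912)

Rounded to 2 decimal places:

(49.91, 56.09)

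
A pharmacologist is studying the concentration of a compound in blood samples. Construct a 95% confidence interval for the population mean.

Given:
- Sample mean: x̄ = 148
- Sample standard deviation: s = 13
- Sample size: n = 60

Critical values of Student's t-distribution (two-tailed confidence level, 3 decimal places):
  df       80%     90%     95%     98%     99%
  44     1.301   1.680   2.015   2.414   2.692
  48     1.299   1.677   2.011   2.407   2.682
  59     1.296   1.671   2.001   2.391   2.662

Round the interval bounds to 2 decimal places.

The population standard deviation σ is unknown (only the sample standard deviation s is given), so use a t-interval with df = n - 1 = 60 - 1 = 59.

For 95% confidence with df = 59, t* = 2.001 (from t-table)

Standard error: SE = s/√n = 13/√60 = 1.678293

Margin of error: E = t* × SE = 2.001 × 1.678293 = 3.3583

T-interval: x̄ ± E = 148 ± 3.3583 = (144.6417, 151.3583)

Rounded to 2 decimal places:

(144.64, 151.36)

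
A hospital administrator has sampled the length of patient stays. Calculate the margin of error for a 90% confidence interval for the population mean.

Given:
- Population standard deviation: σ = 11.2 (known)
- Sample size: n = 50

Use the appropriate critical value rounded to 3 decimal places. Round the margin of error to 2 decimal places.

The population standard deviation σ is known, so use the z-interval margin of error formula.

For 90% confidence, z* = 1.645 (from standard normal table)

Margin of error formula for z-interval: E = z* × σ/√n

E = 1.645 × 11.2/√50
  = 1.645 × 1.583919
  = 2.6055

Rounded to 2 decimal places:

2.61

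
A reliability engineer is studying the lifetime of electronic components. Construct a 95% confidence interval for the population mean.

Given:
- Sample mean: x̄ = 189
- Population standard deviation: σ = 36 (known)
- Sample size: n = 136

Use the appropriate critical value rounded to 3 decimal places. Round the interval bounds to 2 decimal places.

The population standard deviation σ is known, so use a z-interval (standard normal critical value).

For 95% confidence, z* = 1.96 (from standard normal table)

Standard error: SE = σ/√n = 36/√136 = 3.086975

Margin of error: E = z* × SE = 1.96 × 3.086975 = 6.0505

Z-interval: x̄ ± E = 189 ± 6.0505 = (182.9495, 195.0505)

Rounded to 2 decimal places:

(182.95, 195.05)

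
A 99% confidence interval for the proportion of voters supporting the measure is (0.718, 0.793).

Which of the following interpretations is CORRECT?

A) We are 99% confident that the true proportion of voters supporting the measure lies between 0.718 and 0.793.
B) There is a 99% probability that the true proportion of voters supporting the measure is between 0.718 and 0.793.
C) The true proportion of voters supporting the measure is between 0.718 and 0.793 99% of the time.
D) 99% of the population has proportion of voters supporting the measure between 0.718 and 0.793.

A confidence interval represents our confidence in the procedure, not a probability statement about the parameter.

Key concept: If we repeated this sampling process many times and computed a 99% CI each time, about 99% of those intervals would contain the true population parameter.

For this specific interval (0.718, 0.793):
- Midpoint (point estimate): 0.7555
- Margin of error: 0.0375

The correct interpretation is the one stating confidence that the true parameter lies in the interval — option A.

A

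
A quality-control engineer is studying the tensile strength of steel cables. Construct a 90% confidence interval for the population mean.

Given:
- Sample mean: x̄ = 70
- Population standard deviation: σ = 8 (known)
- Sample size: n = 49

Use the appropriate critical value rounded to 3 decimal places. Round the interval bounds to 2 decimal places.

The population standard deviation σ is known, so use a z-interval (standard normal critical value).

For 90% confidence, z* = 1.645 (from standard normal table)

Standard error: SE = σ/√n = 8/√49 = 1.142857

Margin of error: E = z* × SE = 1.645 × 1.142857 = 1.8800

Z-interval: x̄ ± E = 70 ± 1.8800 = (68.1200, 71.8800)

Rounded to 2 decimal places:

(68.12, 71.88)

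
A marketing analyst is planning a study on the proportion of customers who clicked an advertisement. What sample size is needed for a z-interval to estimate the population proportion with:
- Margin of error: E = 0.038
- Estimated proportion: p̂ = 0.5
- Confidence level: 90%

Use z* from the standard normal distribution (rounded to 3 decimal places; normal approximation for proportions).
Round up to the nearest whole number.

Using z* for proportion z-interval (normal approximation).

For 90% confidence, z* = 1.645 (from standard normal table)

Sample size formula for proportion z-interval: n = z*²p̂(1-p̂)/E²

n = 1.645² × 0.5 × 0.5 / 0.038²
  = 2.706025 × 0.25 / 0.001444
  = 468.4946

Round up to the nearest whole number: n = 469

469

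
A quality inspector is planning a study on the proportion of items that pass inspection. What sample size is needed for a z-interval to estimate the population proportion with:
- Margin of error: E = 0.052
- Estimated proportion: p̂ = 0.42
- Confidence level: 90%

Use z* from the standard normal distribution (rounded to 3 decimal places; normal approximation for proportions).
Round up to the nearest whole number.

Using z* for proportion z-interval (normal approximation).

For 90% confidence, z* = 1.645 (from standard normal table)

Sample size formula for proportion z-interval: n = z*²p̂(1-p̂)/E²

n = 1.645² × 0.42 × 0.58 / 0.052²
  = 2.706025 × 0.2436 / 0.002704
  = 243.7824

Round up to the nearest whole number: n = 244

244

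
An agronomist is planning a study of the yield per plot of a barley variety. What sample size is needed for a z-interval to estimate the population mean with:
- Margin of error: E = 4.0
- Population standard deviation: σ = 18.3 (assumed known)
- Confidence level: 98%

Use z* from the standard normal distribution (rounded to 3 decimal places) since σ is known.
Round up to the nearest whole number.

Using z* since population σ is known (z-interval formula).

For 98% confidence, z* = 2.326 (from standard normal table)

Sample size formula for z-interval: n = (z*σ/E)²

n = (2.326 × 18.3 / 4.0)²
  = (10.641450)²
  = 113.2405

Round up to the nearest whole number: n = 114

114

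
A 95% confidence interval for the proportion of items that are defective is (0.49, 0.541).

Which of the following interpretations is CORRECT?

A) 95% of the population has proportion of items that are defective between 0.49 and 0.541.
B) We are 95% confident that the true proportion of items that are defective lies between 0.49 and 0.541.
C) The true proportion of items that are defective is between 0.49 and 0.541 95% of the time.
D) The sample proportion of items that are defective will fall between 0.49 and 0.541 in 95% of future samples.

A confidence interval represents our confidence in the procedure, not a probability statement about the parameter.

Key concept: If we repeated this sampling process many times and computed a 95% CI each time, about 95% of those intervals would contain the true population parameter.

For this specific interval (0.49, 0.541):
- Midpoint (point estimate): 0.5155
- Margin of error: 0.0255

The correct interpretation is the one stating confidence that the true parameter lies in the interval — option B.

B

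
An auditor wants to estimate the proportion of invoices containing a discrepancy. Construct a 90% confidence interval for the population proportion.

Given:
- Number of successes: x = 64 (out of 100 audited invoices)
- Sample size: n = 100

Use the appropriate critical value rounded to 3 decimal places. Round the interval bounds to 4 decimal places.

Sample proportion: p̂ = 64/100 = 0.640000

Check conditions for normal approximation:
  np̂ = 64 ≥ 10 ✓
  n(1-p̂) = 36 ≥ 10 ✓

The sample is large enough, so use a z-interval (normal approximation) for the proportion.

For 90% confidence, z* = 1.645 (from standard normal table)

Standard error: SE = √(p̂(1-p̂)/n) = √(0.640000×0.360000/100) = 0.04800000

Margin of error: E = z* × SE = 1.645 × 0.04800000 = 0.078960

Z-interval: p̂ ± E = 0.640000 ± 0.078960 = (0.561040, 0.718960)

Rounded to 4 decimal places:

(0.5610, 0.7190)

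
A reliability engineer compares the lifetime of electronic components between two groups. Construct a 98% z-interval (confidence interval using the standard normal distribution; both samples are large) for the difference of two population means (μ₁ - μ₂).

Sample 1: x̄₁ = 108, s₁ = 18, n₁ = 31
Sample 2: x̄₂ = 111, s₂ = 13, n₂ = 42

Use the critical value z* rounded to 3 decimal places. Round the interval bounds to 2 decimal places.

Both samples are large (n₁ = 31 ≥ 30, n₂ = 42 ≥ 30), so a z-interval for the difference of means applies.

Point estimate: x̄₁ - x̄₂ = 108 - 111 = -3

Standard error: SE = √(s₁²/n₁ + s₂²/n₂)
= √(18²/31 + 13²/42)
= √(10.451613 + 4.023810)
= 3.804658

For 98% confidence, z* = 2.326 (from standard normal table)
Margin of error: E = z* × SE = 2.326 × 3.804658 = 8.8496

Z-interval: (x̄₁ - x̄₂) ± E = -3 ± 8.8496 = (-11.8496, 5.8496)

Rounded to 2 decimal places:

(-11.85, 5.85)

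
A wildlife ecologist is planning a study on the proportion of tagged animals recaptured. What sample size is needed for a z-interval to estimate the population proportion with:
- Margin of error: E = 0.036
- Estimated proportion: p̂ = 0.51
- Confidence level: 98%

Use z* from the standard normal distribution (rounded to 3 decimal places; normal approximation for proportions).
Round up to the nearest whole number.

Using z* for proportion z-interval (normal approximation).

For 98% confidence, z* = 2.326 (from standard normal table)

Sample size formula for proportion z-interval: n = z*²p̂(1-p̂)/E²

n = 2.326² × 0.51 × 0.49 / 0.036²
  = 5.410276 × 0.2499 / 0.001296
  = 1043.2315

Round up to the nearest whole number: n = 1044

1044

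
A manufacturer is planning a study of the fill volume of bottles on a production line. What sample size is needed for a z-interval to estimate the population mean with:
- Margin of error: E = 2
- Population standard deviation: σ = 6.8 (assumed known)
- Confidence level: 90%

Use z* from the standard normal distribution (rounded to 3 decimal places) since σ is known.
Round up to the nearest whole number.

Using z* since population σ is known (z-interval formula).

For 90% confidence, z* = 1.645 (from standard normal table)

Sample size formula for z-interval: n = (z*σ/E)²

n = (1.645 × 6.8 / 2)²
  = (5.593000)²
  = 31.2816

Round up to the nearest whole number: n = 32

32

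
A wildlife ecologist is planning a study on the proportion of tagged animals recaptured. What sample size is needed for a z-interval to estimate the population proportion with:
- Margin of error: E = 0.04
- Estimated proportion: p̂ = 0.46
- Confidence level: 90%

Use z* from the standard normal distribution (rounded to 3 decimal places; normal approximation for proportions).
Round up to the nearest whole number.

Using z* for proportion z-interval (normal approximation).

For 90% confidence, z* = 1.645 (from standard normal table)

Sample size formula for proportion z-interval: n = z*²p̂(1-p̂)/E²

n = 1.645² × 0.46 × 0.54 / 0.04²
  = 2.706025 × 0.2484 / 0.0016
  = 420.1104

Round up to the nearest whole number: n = 421

421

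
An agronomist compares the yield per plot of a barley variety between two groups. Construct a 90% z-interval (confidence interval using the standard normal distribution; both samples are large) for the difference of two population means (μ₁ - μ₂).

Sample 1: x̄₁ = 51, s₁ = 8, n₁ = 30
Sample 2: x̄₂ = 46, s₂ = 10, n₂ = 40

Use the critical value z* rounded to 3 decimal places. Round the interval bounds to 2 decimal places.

Both samples are large (n₁ = 30 ≥ 30, n₂ = 40 ≥ 30), so a z-interval for the difference of means applies.

Point estimate: x̄₁ - x̄₂ = 51 - 46 = 5

Standard error: SE = √(s₁²/n₁ + s₂²/n₂)
= √(8²/30 + 10²/40)
= √(2.133333 + 2.500000)
= 2.152518

For 90% confidence, z* = 1.645 (from standard normal table)
Margin of error: E = z* × SE = 1.645 × 2.152518 = 3.5409

Z-interval: (x̄₁ - x̄₂) ± E = 5 ± 3.5409 = (1.4591, 8.5409)

Rounded to 2 decimal places:

(1.46, 8.54)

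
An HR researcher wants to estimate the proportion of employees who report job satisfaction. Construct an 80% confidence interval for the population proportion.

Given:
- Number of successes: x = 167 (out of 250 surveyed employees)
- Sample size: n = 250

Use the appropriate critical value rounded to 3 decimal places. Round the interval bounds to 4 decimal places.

Sample proportion: p̂ = 167/250 = 0.668000

Check conditions for normal approximation:
  np̂ = 167 ≥ 10 ✓
  n(1-p̂) = 83 ≥ 10 ✓

The sample is large enough, so use a z-interval (normal approximation) for the proportion.

For 80% confidence, z* = 1.282 (from standard normal table)

Standard error: SE = √(p̂(1-p̂)/n) = √(0.668000×0.332000/250) = 0.02978429

Margin of error: E = z* × SE = 1.282 × 0.02978429 = 0.038183

Z-interval: p̂ ± E = 0.668000 ± 0.038183 = (0.629817, 0.706183)

Rounded to 4 decimal places:

(0.6298, 0.7062)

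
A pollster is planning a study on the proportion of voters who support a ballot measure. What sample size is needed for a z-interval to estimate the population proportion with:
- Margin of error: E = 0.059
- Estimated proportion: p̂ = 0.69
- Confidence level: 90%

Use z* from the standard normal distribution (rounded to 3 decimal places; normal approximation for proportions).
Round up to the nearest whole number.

Using z* for proportion z-interval (normal approximation).

For 90% confidence, z* = 1.645 (from standard normal table)

Sample size formula for proportion z-interval: n = z*²p̂(1-p̂)/E²

n = 1.645² × 0.69 × 0.31 / 0.059²
  = 2.706025 × 0.2139 / 0.003481
  = 166.2794

Round up to the nearest whole number: n = 167

167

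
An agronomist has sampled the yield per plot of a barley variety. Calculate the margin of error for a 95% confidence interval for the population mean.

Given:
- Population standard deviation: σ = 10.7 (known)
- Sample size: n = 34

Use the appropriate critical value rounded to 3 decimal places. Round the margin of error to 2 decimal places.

The population standard deviation σ is known, so use the z-interval margin of error formula.

For 95% confidence, z* = 1.96 (from standard normal table)

Margin of error formula for z-interval: E = z* × σ/√n

E = 1.96 × 10.7/√34
  = 1.96 × 1.835035
  = 3.5967

Rounded to 2 decimal places:

3.60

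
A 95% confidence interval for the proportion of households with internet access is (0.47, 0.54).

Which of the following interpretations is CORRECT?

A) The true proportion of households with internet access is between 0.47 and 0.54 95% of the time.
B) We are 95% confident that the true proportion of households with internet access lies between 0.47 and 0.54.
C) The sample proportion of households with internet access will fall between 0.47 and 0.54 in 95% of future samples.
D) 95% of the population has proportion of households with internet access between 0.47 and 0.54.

A confidence interval represents our confidence in the procedure, not a probability statement about the parameter.

Key concept: If we repeated this sampling process many times and computed a 95% CI each time, about 95% of those intervals would contain the true population parameter.

For this specific interval (0.47, 0.54):
- Midpoint (point estimate): 0.505
- Margin of error: 0.035

The correct interpretation is the one stating confidence that the true parameter lies in the interval — option B.

B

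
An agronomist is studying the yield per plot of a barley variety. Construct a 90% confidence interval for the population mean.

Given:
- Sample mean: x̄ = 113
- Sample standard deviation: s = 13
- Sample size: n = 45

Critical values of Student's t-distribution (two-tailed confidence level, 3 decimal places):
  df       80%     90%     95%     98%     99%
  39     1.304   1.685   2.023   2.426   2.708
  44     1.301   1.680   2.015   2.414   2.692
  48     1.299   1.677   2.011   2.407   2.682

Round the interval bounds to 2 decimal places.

The population standard deviation σ is unknown (only the sample standard deviation s is given), so use a t-interval with df = n - 1 = 45 - 1 = 44.

For 90% confidence with df = 44, t* = 1.680 (from t-table)

Standard error: SE = s/√n = 13/√45 = 1.937926

Margin of error: E = t* × SE = 1.680 × 1.937926 = 3.2557

T-interval: x̄ ± E = 113 ± 3.2557 = (109.7443, 116.2557)

Rounded to 2 decimal places:

(109.74, 116.26)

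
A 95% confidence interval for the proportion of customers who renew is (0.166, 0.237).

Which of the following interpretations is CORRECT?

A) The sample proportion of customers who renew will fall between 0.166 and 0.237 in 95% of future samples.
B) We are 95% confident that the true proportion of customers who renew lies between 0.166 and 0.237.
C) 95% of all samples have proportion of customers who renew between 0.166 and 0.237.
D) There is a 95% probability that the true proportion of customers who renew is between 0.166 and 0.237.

A confidence interval represents our confidence in the procedure, not a probability statement about the parameter.

Key concept: If we repeated this sampling process many times and computed a 95% CI each time, about 95% of those intervals would contain the true population parameter.

For this specific interval (0.166, 0.237):
- Midpoint (point estimate): 0.2015
- Margin of error: 0.0355

The correct interpretation is the one stating confidence that the true parameter lies in the interval — option B.

B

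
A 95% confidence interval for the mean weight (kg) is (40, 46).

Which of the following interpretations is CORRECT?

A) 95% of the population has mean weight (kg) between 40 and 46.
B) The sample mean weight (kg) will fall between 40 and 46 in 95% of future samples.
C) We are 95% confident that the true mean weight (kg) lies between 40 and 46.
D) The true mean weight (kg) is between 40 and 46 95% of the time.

A confidence interval represents our confidence in the procedure, not a probability statement about the parameter.

Key concept: If we repeated this sampling process many times and computed a 95% CI each time, about 95% of those intervals would contain the true population parameter.

For this specific interval (40, 46):
- Midpoint (point estimate): 43
- Margin of error: 3

The correct interpretation is the one stating confidence that the true parameter lies in the interval — option C.

C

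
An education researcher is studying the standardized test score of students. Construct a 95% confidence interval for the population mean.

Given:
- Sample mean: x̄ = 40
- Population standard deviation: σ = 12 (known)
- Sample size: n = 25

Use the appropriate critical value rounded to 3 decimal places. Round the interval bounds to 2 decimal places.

The population standard deviation σ is known, so use a z-interval (standard normal critical value).

For 95% confidence, z* = 1.96 (from standard normal table)

Standard error: SE = σ/√n = 12/√25 = 2.400000

Margin of error: E = z* × SE = 1.96 × 2.400000 = 4.7040

Z-interval: x̄ ± E = 40 ± 4.7040 = (35.2960, 44.7040)

Rounded to 2 decimal places:

(35.30, 44.70)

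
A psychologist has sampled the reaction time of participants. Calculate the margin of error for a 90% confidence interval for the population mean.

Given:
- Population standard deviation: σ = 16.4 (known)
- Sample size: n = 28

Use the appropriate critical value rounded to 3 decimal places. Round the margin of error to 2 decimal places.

The population standard deviation σ is known, so use the z-interval margin of error formula.

For 90% confidence, z* = 1.645 (from standard normal table)

Margin of error formula for z-interval: E = z* × σ/√n

E = 1.645 × 16.4/√28
  = 1.645 × 3.099309
  = 5.0984

Rounded to 2 decimal places:

5.10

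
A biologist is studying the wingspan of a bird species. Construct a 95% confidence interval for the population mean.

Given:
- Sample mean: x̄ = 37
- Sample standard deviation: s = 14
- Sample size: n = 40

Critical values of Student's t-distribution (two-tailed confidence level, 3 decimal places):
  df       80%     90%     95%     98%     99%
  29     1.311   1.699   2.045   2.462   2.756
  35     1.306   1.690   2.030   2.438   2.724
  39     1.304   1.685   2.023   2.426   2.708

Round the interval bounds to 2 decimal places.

The population standard deviation σ is unknown (only the sample standard deviation s is given), so use a t-interval with df = n - 1 = 40 - 1 = 39.

For 95% confidence with df = 39, t* = 2.023 (from t-table)

Standard error: SE = s/√n = 14/√40 = 2.213594

Margin of error: E = t* × SE = 2.023 × 2.213594 = 4.4781

T-interval: x̄ ± E = 37 ± 4.4781 = (32.5219, 41.4781)

Rounded to 2 decimal places:

(32.52, 41.48)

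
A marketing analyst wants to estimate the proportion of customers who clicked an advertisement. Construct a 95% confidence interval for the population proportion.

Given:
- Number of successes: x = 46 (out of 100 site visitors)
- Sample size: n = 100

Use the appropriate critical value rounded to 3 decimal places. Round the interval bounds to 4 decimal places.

Sample proportion: p̂ = 46/100 = 0.460000

Check conditions for normal approximation:
  np̂ = 46 ≥ 10 ✓
  n(1-p̂) = 54 ≥ 10 ✓

The sample is large enough, so use a z-interval (normal approximation) for the proportion.

For 95% confidence, z* = 1.96 (from standard normal table)

Standard error: SE = √(p̂(1-p̂)/n) = √(0.460000×0.540000/100) = 0.04983974

Margin of error: E = z* × SE = 1.96 × 0.04983974 = 0.097686

Z-interval: p̂ ± E = 0.460000 ± 0.097686 = (0.362314, 0.557686)

Rounded to 4 decimal places:

(0.3623, 0.5577)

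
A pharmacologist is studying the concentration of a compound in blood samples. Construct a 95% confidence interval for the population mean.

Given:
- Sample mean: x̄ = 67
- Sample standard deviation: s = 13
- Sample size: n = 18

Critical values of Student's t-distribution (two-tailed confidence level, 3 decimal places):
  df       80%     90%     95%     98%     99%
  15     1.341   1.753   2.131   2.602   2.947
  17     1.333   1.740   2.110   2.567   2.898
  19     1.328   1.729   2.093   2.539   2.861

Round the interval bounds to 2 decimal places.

The population standard deviation σ is unknown (only the sample standard deviation s is given), so use a t-interval with df = n - 1 = 18 - 1 = 17.

For 95% confidence with df = 17, t* = 2.110 (from t-table)

Standard error: SE = s/√n = 13/√18 = 3.064129

Margin of error: E = t* × SE = 2.110 × 3.064129 = 6.4653

T-interval: x̄ ± E = 67 ± 6.4653 = (60.5347, 73.4653)

Rounded to 2 decimal places:

(60.53, 73.47)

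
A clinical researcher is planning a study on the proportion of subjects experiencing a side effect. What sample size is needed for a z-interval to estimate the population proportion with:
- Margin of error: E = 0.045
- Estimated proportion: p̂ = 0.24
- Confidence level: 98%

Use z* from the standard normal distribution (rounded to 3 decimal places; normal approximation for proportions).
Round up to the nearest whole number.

Using z* for proportion z-interval (normal approximation).

For 98% confidence, z* = 2.326 (from standard normal table)

Sample size formula for proportion z-interval: n = z*²p̂(1-p̂)/E²

n = 2.326² × 0.24 × 0.76 / 0.045²
  = 5.410276 × 0.1824 / 0.002025
  = 487.3256

Round up to the nearest whole number: n = 488

488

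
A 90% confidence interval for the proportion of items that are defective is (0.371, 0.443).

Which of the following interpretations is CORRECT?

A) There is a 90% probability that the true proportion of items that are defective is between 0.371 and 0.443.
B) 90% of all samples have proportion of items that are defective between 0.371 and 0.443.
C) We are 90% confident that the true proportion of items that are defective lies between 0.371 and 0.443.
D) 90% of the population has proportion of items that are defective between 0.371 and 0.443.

A confidence interval represents our confidence in the procedure, not a probability statement about the parameter.

Key concept: If we repeated this sampling process many times and computed a 90% CI each time, about 90% of those intervals would contain the true population parameter.

For this specific interval (0.371, 0.443):
- Midpoint (point estimate): 0.407
- Margin of error: 0.036

The correct interpretation is the one stating confidence that the true parameter lies in the interval — option C.

C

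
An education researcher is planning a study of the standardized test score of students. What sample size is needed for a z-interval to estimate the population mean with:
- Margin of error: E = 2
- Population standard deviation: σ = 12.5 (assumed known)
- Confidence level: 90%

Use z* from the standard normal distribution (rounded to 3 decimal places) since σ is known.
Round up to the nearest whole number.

Using z* since population σ is known (z-interval formula).

For 90% confidence, z* = 1.645 (from standard normal table)

Sample size formula for z-interval: n = (z*σ/E)²

n = (1.645 × 12.5 / 2)²
  = (10.281250)²
  = 105.7041

Round up to the nearest whole number: n = 106

106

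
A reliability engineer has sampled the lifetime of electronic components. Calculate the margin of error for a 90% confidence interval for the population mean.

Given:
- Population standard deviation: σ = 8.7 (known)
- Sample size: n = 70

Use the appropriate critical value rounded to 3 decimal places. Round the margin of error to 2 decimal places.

The population standard deviation σ is known, so use the z-interval margin of error formula.

For 90% confidence, z* = 1.645 (from standard normal table)

Margin of error formula for z-interval: E = z* × σ/√n

E = 1.645 × 8.7/√70
  = 1.645 × 1.039849
  = 1.7106

Rounded to 2 decimal places:

1.71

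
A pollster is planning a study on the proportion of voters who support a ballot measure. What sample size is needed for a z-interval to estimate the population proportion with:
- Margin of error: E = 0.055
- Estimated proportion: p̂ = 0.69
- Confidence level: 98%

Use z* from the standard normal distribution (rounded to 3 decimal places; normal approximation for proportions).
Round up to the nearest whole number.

Using z* for proportion z-interval (normal approximation).

For 98% confidence, z* = 2.326 (from standard normal table)

Sample size formula for proportion z-interval: n = z*²p̂(1-p̂)/E²

n = 2.326² × 0.69 × 0.31 / 0.055²
  = 5.410276 × 0.2139 / 0.003025
  = 382.5646

Round up to the nearest whole number: n = 383

383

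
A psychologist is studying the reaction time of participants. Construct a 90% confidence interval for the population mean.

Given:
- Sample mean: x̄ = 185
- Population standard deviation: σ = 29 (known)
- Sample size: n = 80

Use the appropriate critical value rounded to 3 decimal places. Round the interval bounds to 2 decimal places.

The population standard deviation σ is known, so use a z-interval (standard normal critical value).

For 90% confidence, z* = 1.645 (from standard normal table)

Standard error: SE = σ/√n = 29/√80 = 3.242299

Margin of error: E = z* × SE = 1.645 × 3.242299 = 5.3336

Z-interval: x̄ ± E = 185 ± 5.3336 = (179.6664, 190.3336)

Rounded to 2 decimal places:

(179.67, 190.33)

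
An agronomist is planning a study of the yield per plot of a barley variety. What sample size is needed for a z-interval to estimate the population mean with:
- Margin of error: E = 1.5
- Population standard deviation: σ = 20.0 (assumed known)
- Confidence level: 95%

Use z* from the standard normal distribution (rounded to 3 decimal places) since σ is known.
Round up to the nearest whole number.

Using z* since population σ is known (z-interval formula).

For 95% confidence, z* = 1.96 (from standard normal table)

Sample size formula for z-interval: n = (z*σ/E)²

n = (1.96 × 20.0 / 1.5)²
  = (26.133333)²
  = 682.9511

Round up to the nearest whole number: n = 683

683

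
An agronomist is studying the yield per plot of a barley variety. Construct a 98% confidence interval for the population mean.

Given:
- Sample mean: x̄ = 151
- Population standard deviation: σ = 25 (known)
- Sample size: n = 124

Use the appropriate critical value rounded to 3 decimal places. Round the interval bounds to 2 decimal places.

The population standard deviation σ is known, so use a z-interval (standard normal critical value).

For 98% confidence, z* = 2.326 (from standard normal table)

Standard error: SE = σ/√n = 25/√124 = 2.245066

Margin of error: E = z* × SE = 2.326 × 2.245066 = 5.2220

Z-interval: x̄ ± E = 151 ± 5.2220 = (145.7780, 156.2220)

Rounded to 2 decimal places:

(145.78, 156.22)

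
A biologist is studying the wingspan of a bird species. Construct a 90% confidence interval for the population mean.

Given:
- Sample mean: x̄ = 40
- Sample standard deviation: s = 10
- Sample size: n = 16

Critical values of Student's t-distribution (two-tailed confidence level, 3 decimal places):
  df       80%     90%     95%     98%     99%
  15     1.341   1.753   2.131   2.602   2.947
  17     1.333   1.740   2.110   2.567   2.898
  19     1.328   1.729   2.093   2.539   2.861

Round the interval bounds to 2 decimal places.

The population standard deviation σ is unknown (only the sample standard deviation s is given), so use a t-interval with df = n - 1 = 16 - 1 = 15.

For 90% confidence with df = 15, t* = 1.753 (from t-table)

Standard error: SE = s/√n = 10/√16 = 2.500000

Margin of error: E = t* × SE = 1.753 × 2.500000 = 4.3825

T-interval: x̄ ± E = 40 ± 4.3825 = (35.6175, 44.3825)

Rounded to 2 decimal places:

(35.62, 44.38)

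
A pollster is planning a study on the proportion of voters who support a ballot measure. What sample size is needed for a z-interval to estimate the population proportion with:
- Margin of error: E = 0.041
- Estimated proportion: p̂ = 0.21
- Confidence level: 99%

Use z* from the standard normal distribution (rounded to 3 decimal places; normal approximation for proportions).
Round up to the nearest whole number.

Using z* for proportion z-interval (normal approximation).

For 99% confidence, z* = 2.576 (from standard normal table)

Sample size formula for proportion z-interval: n = z*²p̂(1-p̂)/E²

n = 2.576² × 0.21 × 0.79 / 0.041²
  = 6.635776 × 0.1659 / 0.001681
  = 654.8931

Round up to the nearest whole number: n = 655

655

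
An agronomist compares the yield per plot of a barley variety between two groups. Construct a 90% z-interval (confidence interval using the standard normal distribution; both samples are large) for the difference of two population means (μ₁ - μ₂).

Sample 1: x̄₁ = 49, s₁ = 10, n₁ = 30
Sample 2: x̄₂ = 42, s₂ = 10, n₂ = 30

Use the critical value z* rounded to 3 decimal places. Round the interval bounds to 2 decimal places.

Both samples are large (n₁ = 30 ≥ 30, n₂ = 30 ≥ 30), so a z-interval for the difference of means applies.

Point estimate: x̄₁ - x̄₂ = 49 - 42 = 7

Standard error: SE = √(s₁²/n₁ + s₂²/n₂)
= √(10²/30 + 10²/30)
= √(3.333333 + 3.333333)
= 2.581989

For 90% confidence, z* = 1.645 (from standard normal table)
Margin of error: E = z* × SE = 1.645 × 2.581989 = 4.2474

Z-interval: (x̄₁ - x̄₂) ± E = 7 ± 4.2474 = (2.7526, 11.2474)

Rounded to 2 decimal places:

(2.75, 11.25)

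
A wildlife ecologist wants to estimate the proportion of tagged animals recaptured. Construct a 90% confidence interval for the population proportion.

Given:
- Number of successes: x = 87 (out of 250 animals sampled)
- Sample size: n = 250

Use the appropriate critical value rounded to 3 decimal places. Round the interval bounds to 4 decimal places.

Sample proportion: p̂ = 87/250 = 0.348000

Check conditions for normal approximation:
  np̂ = 87 ≥ 10 ✓
  n(1-p̂) = 163 ≥ 10 ✓

The sample is large enough, so use a z-interval (normal approximation) for the proportion.

For 90% confidence, z* = 1.645 (from standard normal table)

Standard error: SE = √(p̂(1-p̂)/n) = √(0.348000×0.652000/250) = 0.03012613

Margin of error: E = z* × SE = 1.645 × 0.03012613 = 0.049557

Z-interval: p̂ ± E = 0.348000 ± 0.049557 = (0.298443, 0.397557)

Rounded to 4 decimal places:

(0.2984, 0.3976)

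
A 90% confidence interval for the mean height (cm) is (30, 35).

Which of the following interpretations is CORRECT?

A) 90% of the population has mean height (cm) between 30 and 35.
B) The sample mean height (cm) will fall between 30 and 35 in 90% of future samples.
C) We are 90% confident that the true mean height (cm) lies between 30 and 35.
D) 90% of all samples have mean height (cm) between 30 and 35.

A confidence interval represents our confidence in the procedure, not a probability statement about the parameter.

Key concept: If we repeated this sampling process many times and computed a 90% CI each time, about 90% of those intervals would contain the true population parameter.

For this specific interval (30, 35):
- Midpoint (point estimate): 32.5
- Margin of error: 2.5

The correct interpretation is the one stating confidence that the true parameter lies in the interval — option C.

C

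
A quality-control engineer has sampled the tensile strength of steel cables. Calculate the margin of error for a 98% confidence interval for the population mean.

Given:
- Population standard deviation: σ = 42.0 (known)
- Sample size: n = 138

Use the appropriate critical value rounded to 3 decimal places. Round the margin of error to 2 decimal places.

The population standard deviation σ is known, so use the z-interval margin of error formula.

For 98% confidence, z* = 2.326 (from standard normal table)

Margin of error formula for z-interval: E = z* × σ/√n

E = 2.326 × 42.0/√138
  = 2.326 × 3.575277
  = 8.3161

Rounded to 2 decimal places:

8.32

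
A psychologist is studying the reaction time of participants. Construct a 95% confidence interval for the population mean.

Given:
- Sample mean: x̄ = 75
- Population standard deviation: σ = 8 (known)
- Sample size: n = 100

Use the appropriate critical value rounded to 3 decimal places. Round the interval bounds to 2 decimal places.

The population standard deviation σ is known, so use a z-interval (standard normal critical value).

For 95% confidence, z* = 1.96 (from standard normal table)

Standard error: SE = σ/√n = 8/√100 = 0.800000

Margin of error: E = z* × SE = 1.96 × 0.800000 = 1.5680

Z-interval: x̄ ± E = 75 ± 1.5680 = (73.4320, 76.5680)

Rounded to 2 decimal places:

(73.43, 76.57)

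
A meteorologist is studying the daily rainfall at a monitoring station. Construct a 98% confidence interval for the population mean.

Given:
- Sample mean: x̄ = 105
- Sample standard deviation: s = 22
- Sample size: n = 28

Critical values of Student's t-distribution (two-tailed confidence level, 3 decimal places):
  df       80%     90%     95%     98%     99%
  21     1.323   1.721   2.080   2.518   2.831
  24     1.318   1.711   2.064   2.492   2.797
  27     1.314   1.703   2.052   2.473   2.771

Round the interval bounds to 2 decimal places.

The population standard deviation σ is unknown (only the sample standard deviation s is given), so use a t-interval with df = n - 1 = 28 - 1 = 27.

For 98% confidence with df = 27, t* = 2.473 (from t-table)

Standard error: SE = s/√n = 22/√28 = 4.157609

Margin of error: E = t* × SE = 2.473 × 4.157609 = 10.2818

T-interval: x̄ ± E = 105 ± 10.2818 = (94.7182, 115.2818)

Rounded to 2 decimal places:

(94.72, 115.28)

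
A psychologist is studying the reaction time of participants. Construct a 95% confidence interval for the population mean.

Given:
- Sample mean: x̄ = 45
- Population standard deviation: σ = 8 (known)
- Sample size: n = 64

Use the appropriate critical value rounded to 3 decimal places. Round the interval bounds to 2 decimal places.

The population standard deviation σ is known, so use a z-interval (standard normal critical value).

For 95% confidence, z* = 1.96 (from standard normal table)

Standard error: SE = σ/√n = 8/√64 = 1.000000

Margin of error: E = z* × SE = 1.96 × 1.000000 = 1.9600

Z-interval: x̄ ± E = 45 ± 1.9600 = (43.0400, 46.9600)

Rounded to 2 decimal places:

(43.04, 46.96)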